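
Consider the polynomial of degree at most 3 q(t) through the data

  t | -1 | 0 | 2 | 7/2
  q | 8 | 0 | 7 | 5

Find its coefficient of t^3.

-73/63

The leading coefficient equals the top divided difference q[-1,0,2,7/2].
q[-1,0] = (0 - 8) / (0 - (-1)) = -8
q[0,2] = (7 - 0) / (2 - 0) = 7/2
q[2,7/2] = (5 - 7) / (7/2 - 2) = -4/3
q[-1,0,2] = (7/2 - (-8)) / (2 - (-1)) = 23/6
q[0,2,7/2] = (-4/3 - 7/2) / (7/2 - 0) = -29/21
q[-1,0,2,7/2] = (-29/21 - 23/6) / (7/2 - (-1)) = -73/63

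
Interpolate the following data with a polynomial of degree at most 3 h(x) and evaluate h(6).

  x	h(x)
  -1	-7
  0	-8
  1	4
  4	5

Evaluate each Lagrange basis at x = 6:
L_0(6) = (6)·(5)·(2)/[(-1)·(-2)·(-5)] = -6
L_1(6) = (7)·(5)·(2)/[(1)·(-1)·(-4)] = 35/2
L_2(6) = (7)·(6)·(2)/[(2)·(1)·(-3)] = -14
L_3(6) = (7)·(6)·(5)/[(5)·(4)·(3)] = 7/2
Sum: (-7)·(-6) + (-8)·(35/2) + 4·(-14) + 5·(7/2) = -273/2

-273/2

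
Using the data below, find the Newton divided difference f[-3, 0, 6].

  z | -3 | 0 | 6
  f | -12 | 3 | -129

f[-3,0] = (3 - (-12)) / (0 - (-3)) = 5
f[0,6] = (-129 - 3) / (6 - 0) = -22
f[-3,0,6] = (-22 - 5) / (6 - (-3)) = -3

-3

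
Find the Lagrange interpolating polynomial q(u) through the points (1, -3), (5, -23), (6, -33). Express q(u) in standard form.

q(u) = -u^2 + u - 3

L_0(u) = (u - 5)(u - 6) / [20] = (1/20)u^2 - (11/20)u + 3/2
L_1(u) = (u - 1)(u - 6) / [-4] = -(1/4)u^2 + (7/4)u - 3/2
L_2(u) = (u - 1)(u - 5) / [5] = (1/5)u^2 - (6/5)u + 1
q(u) = (-3)·L_0 + (-23)·L_1 + (-33)·L_2
  (-3)·L_0(u) = -(3/20)u^2 + (33/20)u - 9/2
  (-23)·L_1(u) = (23/4)u^2 - (161/4)u + 69/2
  (-33)·L_2(u) = -(33/5)u^2 + (198/5)u - 33
Adding term by term: -u^2 + u - 3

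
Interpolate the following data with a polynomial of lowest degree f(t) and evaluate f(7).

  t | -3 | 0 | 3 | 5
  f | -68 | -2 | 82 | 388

L_0(7) = (7)·(4)·(2)/[(-3)·(-6)·(-8)] = -7/18
L_1(7) = (10)·(4)·(2)/[(3)·(-3)·(-5)] = 16/9
L_2(7) = (10)·(7)·(2)/[(6)·(3)·(-2)] = -35/9
L_3(7) = (10)·(7)·(4)/[(8)·(5)·(2)] = 7/2
Sum: (-68)·(-7/18) + (-2)·(16/9) + 82·(-35/9) + 388·(7/2) = 1062

1062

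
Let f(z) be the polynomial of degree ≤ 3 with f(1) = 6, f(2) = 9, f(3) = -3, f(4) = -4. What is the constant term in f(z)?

-38

L_0(z) = (z - 2)(z - 3)(z - 4) / [-6] = -(1/6)z^3 + (3/2)z^2 - (13/3)z + 4
L_1(z) = (z - 1)(z - 3)(z - 4) / [2] = (1/2)z^3 - 4z^2 + (19/2)z - 6
L_2(z) = (z - 1)(z - 2)(z - 4) / [-2] = -(1/2)z^3 + (7/2)z^2 - 7z + 4
L_3(z) = (z - 1)(z - 2)(z - 3) / [6] = (1/6)z^3 - z^2 + (11/6)z - 1
f(z) = 6·L_0 + 9·L_1 + (-3)·L_2 + (-4)·L_3
Only the constant term is needed; take it from each L_i and combine:
6·(4) + 9·(-6) + (-3)·(4) + (-4)·(-1) = -38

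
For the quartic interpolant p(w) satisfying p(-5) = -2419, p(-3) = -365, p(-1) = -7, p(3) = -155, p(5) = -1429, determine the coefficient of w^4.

The leading coefficient equals the top divided difference p[-5,-3,-1,3,5].
p[-5,-3] = (-365 - (-2419)) / (-3 - (-5)) = 1027
p[-3,-1] = (-7 - (-365)) / (-1 - (-3)) = 179
p[-1,3] = (-155 - (-7)) / (3 - (-1)) = -37
p[3,5] = (-1429 - (-155)) / (5 - 3) = -637
p[-5,-3,-1] = (179 - 1027) / (-1 - (-5)) = -212
p[-3,-1,3] = (-37 - 179) / (3 - (-3)) = -36
p[-1,3,5] = (-637 - (-37)) / (5 - (-1)) = -100
p[-5,-3,-1,3] = (-36 - (-212)) / (3 - (-5)) = 22
p[-3,-1,3,5] = (-100 - (-36)) / (5 - (-3)) = -8
p[-5,-3,-1,3,5] = (-8 - 22) / (5 - (-5)) = -3

-3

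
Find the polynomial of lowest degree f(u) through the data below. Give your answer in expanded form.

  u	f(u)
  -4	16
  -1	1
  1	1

Newton's divided differences:
f[-4,-1] = (1 - 16) / (-1 - (-4)) = -5
f[-1,1] = (1 - 1) / (1 - (-1)) = 0
f[-4,-1,1] = (0 - (-5)) / (1 - (-4)) = 1
f(u) = 16 + (-5)·(u + 4) + 1·(u + 4)(u + 1)
Expanding: f(u) = u^2

f(u) = u^2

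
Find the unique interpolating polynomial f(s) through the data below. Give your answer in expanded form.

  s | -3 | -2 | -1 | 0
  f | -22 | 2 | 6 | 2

f(s) = 2s^3 + 2s^2 - 4s + 2

Newton's divided differences:
f[-3,-2] = (2 - (-22)) / (-2 - (-3)) = 24
f[-2,-1] = (6 - 2) / (-1 - (-2)) = 4
f[-1,0] = (2 - 6) / (0 - (-1)) = -4
f[-3,-2,-1] = (4 - 24) / (-1 - (-3)) = -10
f[-2,-1,0] = (-4 - 4) / (0 - (-2)) = -4
f[-3,-2,-1,0] = (-4 - (-10)) / (0 - (-3)) = 2
f(s) = -22 + 24·(s + 3) + (-10)·(s + 3)(s + 2) + 2·(s + 3)(s + 2)(s + 1)
Expanding: f(s) = 2s^3 + 2s^2 - 4s + 2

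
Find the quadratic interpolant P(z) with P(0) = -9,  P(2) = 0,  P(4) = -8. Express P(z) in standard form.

P(z) = -(17/8)z^2 + (35/4)z - 9

L_0(z) = (z - 2)(z - 4) / [8] = (1/8)z^2 - (3/4)z + 1
L_1(z) = z(z - 4) / [-4] = -(1/4)z^2 + z
L_2(z) = z(z - 2) / [8] = (1/8)z^2 - (1/4)z
P(z) = (-9)·L_0 + 0·L_1 + (-8)·L_2
  (-9)·L_0(z) = -(9/8)z^2 + (27/4)z - 9
  0·L_1(z) = 0
  (-8)·L_2(z) = -z^2 + 2z
Adding term by term: -(17/8)z^2 + (35/4)z - 9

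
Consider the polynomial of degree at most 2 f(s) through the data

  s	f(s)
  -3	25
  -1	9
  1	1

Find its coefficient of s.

-4

L_0(s) = (s + 1)(s - 1) / [8] = (1/8)s^2 - 1/8
L_1(s) = (s + 3)(s - 1) / [-4] = -(1/4)s^2 - (1/2)s + 3/4
L_2(s) = (s + 3)(s + 1) / [8] = (1/8)s^2 + (1/2)s + 3/8
f(s) = 25·L_0 + 9·L_1 + 1·L_2
Only the coefficient of s is needed; take it from each L_i and combine:
25·(0) + 9·(-1/2) + 1·(1/2) = -4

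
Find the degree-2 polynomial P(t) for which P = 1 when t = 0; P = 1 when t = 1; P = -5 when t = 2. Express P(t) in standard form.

P(t) = -3t^2 + 3t + 1

Build the Lagrange basis polynomials:
L_0(t) = (t - 1)(t - 2) / [2] = (1/2)t^2 - (3/2)t + 1
L_1(t) = t(t - 2) / [-1] = -t^2 + 2t
L_2(t) = t(t - 1) / [2] = (1/2)t^2 - (1/2)t
P(t) = 1·L_0 + 1·L_1 + (-5)·L_2
  1·L_0(t) = (1/2)t^2 - (3/2)t + 1
  1·L_1(t) = -t^2 + 2t
  (-5)·L_2(t) = -(5/2)t^2 + (5/2)t
Adding term by term: -3t^2 + 3t + 1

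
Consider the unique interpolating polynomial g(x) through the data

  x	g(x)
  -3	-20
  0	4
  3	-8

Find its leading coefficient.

The leading coefficient equals the top divided difference g[-3,0,3].
g[-3,0] = (4 - (-20)) / (0 - (-3)) = 8
g[0,3] = (-8 - 4) / (3 - 0) = -4
g[-3,0,3] = (-4 - 8) / (3 - (-3)) = -2

-2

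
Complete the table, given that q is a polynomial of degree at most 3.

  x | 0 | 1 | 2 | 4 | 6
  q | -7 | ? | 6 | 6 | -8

17/16

The 4 known values determine q uniquely (degree ≤ 3).
Evaluate each Lagrange basis at x = 1:
L_0(1) = (-1)·(-3)·(-5)/[(-2)·(-4)·(-6)] = 5/16
L_1(1) = (1)·(-3)·(-5)/[(2)·(-2)·(-4)] = 15/16
L_2(1) = (1)·(-1)·(-5)/[(4)·(2)·(-2)] = -5/16
L_3(1) = (1)·(-1)·(-3)/[(6)·(4)·(2)] = 1/16
Sum: (-7)·(5/16) + 6·(15/16) + 6·(-5/16) + (-8)·(1/16) = 17/16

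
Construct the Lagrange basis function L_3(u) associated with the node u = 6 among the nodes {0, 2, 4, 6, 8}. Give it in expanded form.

L_3(u) = u(u - 2)(u - 4)(u - 8) / [(6)·(4)·(2)·(-2)]
       = (u^4 - 14u^3 + 56u^2 - 64u) / (-96)

L_3(u) = -(1/96)u^4 + (7/48)u^3 - (7/12)u^2 + (2/3)u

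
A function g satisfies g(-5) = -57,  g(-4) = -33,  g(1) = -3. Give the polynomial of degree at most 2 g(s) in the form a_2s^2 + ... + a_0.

L_0(s) = (s + 4)(s - 1) / [6] = (1/6)s^2 + (1/2)s - 2/3
L_1(s) = (s + 5)(s - 1) / [-5] = -(1/5)s^2 - (4/5)s + 1
L_2(s) = (s + 5)(s + 4) / [30] = (1/30)s^2 + (3/10)s + 2/3
g(s) = (-57)·L_0 + (-33)·L_1 + (-3)·L_2
  (-57)·L_0(s) = -(19/2)s^2 - (57/2)s + 38
  (-33)·L_1(s) = (33/5)s^2 + (132/5)s - 33
  (-3)·L_2(s) = -(1/10)s^2 - (9/10)s - 2
Adding term by term: -3s^2 - 3s + 3

g(s) = -3s^2 - 3s + 3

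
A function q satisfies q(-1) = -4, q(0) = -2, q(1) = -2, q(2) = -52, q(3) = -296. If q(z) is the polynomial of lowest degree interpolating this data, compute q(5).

Evaluate each Lagrange basis at z = 5:
L_0(5) = (5)·(4)·(3)·(2)/[(-1)·(-2)·(-3)·(-4)] = 5
L_1(5) = (6)·(4)·(3)·(2)/[(1)·(-1)·(-2)·(-3)] = -24
L_2(5) = (6)·(5)·(3)·(2)/[(2)·(1)·(-1)·(-2)] = 45
L_3(5) = (6)·(5)·(4)·(2)/[(3)·(2)·(1)·(-1)] = -40
L_4(5) = (6)·(5)·(4)·(3)/[(4)·(3)·(2)·(1)] = 15
Sum: (-4)·(5) + (-2)·(-24) + (-2)·(45) + (-52)·(-40) + (-296)·(15) = -2422

-2422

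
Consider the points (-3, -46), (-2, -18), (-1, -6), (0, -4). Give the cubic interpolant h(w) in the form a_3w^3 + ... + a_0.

h(w) = w^3 - 2w^2 - w - 4

Build the Lagrange basis polynomials:
L_0(w) = (w + 2)(w + 1)w / [-6] = -(1/6)w^3 - (1/2)w^2 - (1/3)w
L_1(w) = (w + 3)(w + 1)w / [2] = (1/2)w^3 + 2w^2 + (3/2)w
L_2(w) = (w + 3)(w + 2)w / [-2] = -(1/2)w^3 - (5/2)w^2 - 3w
L_3(w) = (w + 3)(w + 2)(w + 1) / [6] = (1/6)w^3 + w^2 + (11/6)w + 1
h(w) = (-46)·L_0 + (-18)·L_1 + (-6)·L_2 + (-4)·L_3
  (-46)·L_0(w) = (23/3)w^3 + 23w^2 + (46/3)w
  (-18)·L_1(w) = -9w^3 - 36w^2 - 27w
  (-6)·L_2(w) = 3w^3 + 15w^2 + 18w
  (-4)·L_3(w) = -(2/3)w^3 - 4w^2 - (22/3)w - 4
Adding term by term: w^3 - 2w^2 - w - 4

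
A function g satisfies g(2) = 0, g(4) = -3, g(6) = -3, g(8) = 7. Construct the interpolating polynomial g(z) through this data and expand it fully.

g(z) = (7/48)z^3 - (11/8)z^2 + (8/3)z - 1

Build the Lagrange basis polynomials:
L_0(z) = (z - 4)(z - 6)(z - 8) / [-48] = -(1/48)z^3 + (3/8)z^2 - (13/6)z + 4
L_1(z) = (z - 2)(z - 6)(z - 8) / [16] = (1/16)z^3 - z^2 + (19/4)z - 6
L_2(z) = (z - 2)(z - 4)(z - 8) / [-16] = -(1/16)z^3 + (7/8)z^2 - (7/2)z + 4
L_3(z) = (z - 2)(z - 4)(z - 6) / [48] = (1/48)z^3 - (1/4)z^2 + (11/12)z - 1
g(z) = 0·L_0 + (-3)·L_1 + (-3)·L_2 + 7·L_3
  0·L_0(z) = 0
  (-3)·L_1(z) = -(3/16)z^3 + 3z^2 - (57/4)z + 18
  (-3)·L_2(z) = (3/16)z^3 - (21/8)z^2 + (21/2)z - 12
  7·L_3(z) = (7/48)z^3 - (7/4)z^2 + (77/12)z - 7
Adding term by term: (7/48)z^3 - (11/8)z^2 + (8/3)z - 1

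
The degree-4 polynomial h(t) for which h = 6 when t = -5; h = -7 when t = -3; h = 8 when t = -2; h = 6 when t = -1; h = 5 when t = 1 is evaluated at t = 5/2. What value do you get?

Evaluate each Lagrange basis at t = 5/2:
L_0(5/2) = (11/2)·(9/2)·(7/2)·(3/2)/[(-2)·(-3)·(-4)·(-6)] = 231/256
L_1(5/2) = (15/2)·(9/2)·(7/2)·(3/2)/[(2)·(-1)·(-2)·(-4)] = -2835/256
L_2(5/2) = (15/2)·(11/2)·(7/2)·(3/2)/[(3)·(1)·(-1)·(-3)] = 385/16
L_3(5/2) = (15/2)·(11/2)·(9/2)·(3/2)/[(4)·(2)·(1)·(-2)] = -4455/256
L_4(5/2) = (15/2)·(11/2)·(9/2)·(7/2)/[(6)·(4)·(3)·(2)] = 1155/256
Sum: 6·(231/256) + (-7)·(-2835/256) + 8·(385/16) + 6·(-4455/256) + 5·(1155/256) = 12389/64

12389/64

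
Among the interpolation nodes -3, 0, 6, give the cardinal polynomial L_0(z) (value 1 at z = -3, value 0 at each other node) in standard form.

L_0(z) = z(z - 6) / [(-3)·(-9)]
       = (z^2 - 6z) / (27)

L_0(z) = (1/27)z^2 - (2/9)z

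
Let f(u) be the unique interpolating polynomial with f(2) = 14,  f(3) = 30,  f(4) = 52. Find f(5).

80

Evaluate each Lagrange basis at u = 5:
L_0(5) = (2)·(1)/[(-1)·(-2)] = 1
L_1(5) = (3)·(1)/[(1)·(-1)] = -3
L_2(5) = (3)·(2)/[(2)·(1)] = 3
Sum: 14·(1) + 30·(-3) + 52·(3) = 80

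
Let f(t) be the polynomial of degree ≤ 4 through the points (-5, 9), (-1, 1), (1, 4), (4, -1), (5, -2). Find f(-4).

L_0(-4) = (-3)·(-5)·(-8)·(-9)/[(-4)·(-6)·(-9)·(-10)] = 1/2
L_1(-4) = (1)·(-5)·(-8)·(-9)/[(4)·(-2)·(-5)·(-6)] = 3/2
L_2(-4) = (1)·(-3)·(-8)·(-9)/[(6)·(2)·(-3)·(-4)] = -3/2
L_3(-4) = (1)·(-3)·(-5)·(-9)/[(9)·(5)·(3)·(-1)] = 1
L_4(-4) = (1)·(-3)·(-5)·(-8)/[(10)·(6)·(4)·(1)] = -1/2
Sum: 9·(1/2) + 1·(3/2) + 4·(-3/2) + (-1)·(1) + (-2)·(-1/2) = 0

0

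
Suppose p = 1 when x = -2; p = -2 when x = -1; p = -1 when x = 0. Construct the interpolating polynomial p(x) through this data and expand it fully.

Build the Lagrange basis polynomials:
L_0(x) = (x + 1)x / [2] = (1/2)x^2 + (1/2)x
L_1(x) = (x + 2)x / [-1] = -x^2 - 2x
L_2(x) = (x + 2)(x + 1) / [2] = (1/2)x^2 + (3/2)x + 1
p(x) = 1·L_0 + (-2)·L_1 + (-1)·L_2
  1·L_0(x) = (1/2)x^2 + (1/2)x
  (-2)·L_1(x) = 2x^2 + 4x
  (-1)·L_2(x) = -(1/2)x^2 - (3/2)x - 1
Adding term by term: 2x^2 + 3x - 1

p(x) = 2x^2 + 3x - 1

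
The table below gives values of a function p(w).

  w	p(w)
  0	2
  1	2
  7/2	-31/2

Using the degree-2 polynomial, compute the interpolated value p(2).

Evaluate each Lagrange basis at w = 2:
L_0(2) = (1)·(-3/2)/[(-1)·(-7/2)] = -3/7
L_1(2) = (2)·(-3/2)/[(1)·(-5/2)] = 6/5
L_2(2) = (2)·(1)/[(7/2)·(5/2)] = 8/35
Sum: 2·(-3/7) + 2·(6/5) + (-31/2)·(8/35) = -2

-2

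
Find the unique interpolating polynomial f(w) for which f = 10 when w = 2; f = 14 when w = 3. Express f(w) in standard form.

f(w) = 4w + 2

Build the Lagrange basis polynomials:
L_0(w) = (w - 3) / [-1] = -w + 3
L_1(w) = (w - 2) / [1] = w - 2
f(w) = 10·L_0 + 14·L_1
  10·L_0(w) = -10w + 30
  14·L_1(w) = 14w - 28
Adding term by term: 4w + 2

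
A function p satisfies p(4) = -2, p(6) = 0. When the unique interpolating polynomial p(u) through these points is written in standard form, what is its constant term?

Build the Lagrange basis polynomials:
L_0(u) = (u - 6) / [-2] = -(1/2)u + 3
L_1(u) = (u - 4) / [2] = (1/2)u - 2
p(u) = (-2)·L_0 + 0·L_1
Only the constant term is needed; take it from each L_i and combine:
(-2)·(3) + 0·(-2) = -6

-6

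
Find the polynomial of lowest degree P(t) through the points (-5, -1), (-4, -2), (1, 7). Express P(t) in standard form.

P(t) = (7/15)t^2 + (16/5)t + 10/3

Newton's divided differences:
P[-5,-4] = (-2 - (-1)) / (-4 - (-5)) = -1
P[-4,1] = (7 - (-2)) / (1 - (-4)) = 9/5
P[-5,-4,1] = (9/5 - (-1)) / (1 - (-5)) = 7/15
P(t) = -1 + (-1)·(t + 5) + (7/15)·(t + 5)(t + 4)
Expanding: P(t) = (7/15)t^2 + (16/5)t + 10/3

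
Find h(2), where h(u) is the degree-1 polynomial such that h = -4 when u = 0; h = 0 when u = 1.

4

Evaluate each Lagrange basis at u = 2:
L_0(2) = (1)/[(-1)] = -1
L_1(2) = (2)/[(1)] = 2
Sum: (-4)·(-1) + 0 = 4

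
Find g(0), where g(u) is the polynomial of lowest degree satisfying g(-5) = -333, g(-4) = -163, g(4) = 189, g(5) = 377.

-3

Using Newton's divided-difference form:
g[-5,-4] = (-163 - (-333)) / (-4 - (-5)) = 170
g[-4,4] = (189 - (-163)) / (4 - (-4)) = 44
g[4,5] = (377 - 189) / (5 - 4) = 188
g[-5,-4,4] = (44 - 170) / (4 - (-5)) = -14
g[-4,4,5] = (188 - 44) / (5 - (-4)) = 16
g[-5,-4,4,5] = (16 - (-14)) / (5 - (-5)) = 3
g(0) = -333 + 170·(5) + (-14)·(5)·(4) + 3·(5)·(4)·(-4) = -3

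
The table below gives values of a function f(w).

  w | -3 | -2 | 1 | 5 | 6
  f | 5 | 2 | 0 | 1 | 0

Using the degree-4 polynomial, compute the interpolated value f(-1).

L_0(-1) = (1)·(-2)·(-6)·(-7)/[(-1)·(-4)·(-8)·(-9)] = -7/24
L_1(-1) = (2)·(-2)·(-6)·(-7)/[(1)·(-3)·(-7)·(-8)] = 1
L_2(-1) = (2)·(1)·(-6)·(-7)/[(4)·(3)·(-4)·(-5)] = 7/20
L_3(-1) = (2)·(1)·(-2)·(-7)/[(8)·(7)·(4)·(-1)] = -1/8
L_4(-1) = (2)·(1)·(-2)·(-6)/[(9)·(8)·(5)·(1)] = 1/15
Sum: 5·(-7/24) + 2·(1) + 0 + 1·(-1/8) + 0 = 5/12

5/12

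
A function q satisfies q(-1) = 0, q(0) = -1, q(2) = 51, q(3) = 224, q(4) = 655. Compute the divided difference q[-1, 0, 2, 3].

10

q[-1,0] = (-1 - 0) / (0 - (-1)) = -1
q[0,2] = (51 - (-1)) / (2 - 0) = 26
q[2,3] = (224 - 51) / (3 - 2) = 173
q[-1,0,2] = (26 - (-1)) / (2 - (-1)) = 9
q[0,2,3] = (173 - 26) / (3 - 0) = 49
q[-1,0,2,3] = (49 - 9) / (3 - (-1)) = 10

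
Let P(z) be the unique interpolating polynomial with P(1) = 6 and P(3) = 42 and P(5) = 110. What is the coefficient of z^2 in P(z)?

4

Build the Lagrange basis polynomials:
L_0(z) = (z - 3)(z - 5) / [8] = (1/8)z^2 - z + 15/8
L_1(z) = (z - 1)(z - 5) / [-4] = -(1/4)z^2 + (3/2)z - 5/4
L_2(z) = (z - 1)(z - 3) / [8] = (1/8)z^2 - (1/2)z + 3/8
P(z) = 6·L_0 + 42·L_1 + 110·L_2
Only the coefficient of z^2 is needed; take it from each L_i and combine:
6·(1/8) + 42·(-1/4) + 110·(1/8) = 4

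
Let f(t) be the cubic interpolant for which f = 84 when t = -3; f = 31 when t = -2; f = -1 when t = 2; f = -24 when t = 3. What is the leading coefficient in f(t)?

-2

The leading coefficient equals the top divided difference f[-3,-2,2,3].
f[-3,-2] = (31 - 84) / (-2 - (-3)) = -53
f[-2,2] = (-1 - 31) / (2 - (-2)) = -8
f[2,3] = (-24 - (-1)) / (3 - 2) = -23
f[-3,-2,2] = (-8 - (-53)) / (2 - (-3)) = 9
f[-2,2,3] = (-23 - (-8)) / (3 - (-2)) = -3
f[-3,-2,2,3] = (-3 - 9) / (3 - (-3)) = -2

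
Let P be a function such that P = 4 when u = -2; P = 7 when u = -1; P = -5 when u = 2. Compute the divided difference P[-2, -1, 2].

-7/4

P[-2,-1] = (7 - 4) / (-1 - (-2)) = 3
P[-1,2] = (-5 - 7) / (2 - (-1)) = -4
P[-2,-1,2] = (-4 - 3) / (2 - (-2)) = -7/4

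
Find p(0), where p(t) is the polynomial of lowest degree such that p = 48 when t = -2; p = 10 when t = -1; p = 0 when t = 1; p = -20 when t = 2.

Using Newton's divided-difference form:
p[-2,-1] = (10 - 48) / (-1 - (-2)) = -38
p[-1,1] = (0 - 10) / (1 - (-1)) = -5
p[1,2] = (-20 - 0) / (2 - 1) = -20
p[-2,-1,1] = (-5 - (-38)) / (1 - (-2)) = 11
p[-1,1,2] = (-20 - (-5)) / (2 - (-1)) = -5
p[-2,-1,1,2] = (-5 - 11) / (2 - (-2)) = -4
p(0) = 48 + (-38)·(2) + 11·(2)·(1) + (-4)·(2)·(1)·(-1) = 2

2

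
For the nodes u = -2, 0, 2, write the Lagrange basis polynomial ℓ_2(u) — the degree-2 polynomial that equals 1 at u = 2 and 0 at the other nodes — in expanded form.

ℓ_2(u) = (1/8)u^2 + (1/4)u

ℓ_2(u) = (u + 2)u / [(4)·(2)]
       = (u^2 + 2u) / (8)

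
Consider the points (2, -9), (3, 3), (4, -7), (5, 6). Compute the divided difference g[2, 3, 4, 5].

g[2,3] = (3 - (-9)) / (3 - 2) = 12
g[3,4] = (-7 - 3) / (4 - 3) = -10
g[4,5] = (6 - (-7)) / (5 - 4) = 13
g[2,3,4] = (-10 - 12) / (4 - 2) = -11
g[3,4,5] = (13 - (-10)) / (5 - 3) = 23/2
g[2,3,4,5] = (23/2 - (-11)) / (5 - 2) = 15/2

15/2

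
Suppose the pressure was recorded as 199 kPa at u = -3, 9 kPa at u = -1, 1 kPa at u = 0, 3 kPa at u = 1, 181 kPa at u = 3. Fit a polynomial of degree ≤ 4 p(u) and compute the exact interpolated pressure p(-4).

L_0(-4) = (-3)·(-4)·(-5)·(-7)/[(-2)·(-3)·(-4)·(-6)] = 35/12
L_1(-4) = (-1)·(-4)·(-5)·(-7)/[(2)·(-1)·(-2)·(-4)] = -35/4
L_2(-4) = (-1)·(-3)·(-5)·(-7)/[(3)·(1)·(-1)·(-3)] = 35/3
L_3(-4) = (-1)·(-3)·(-4)·(-7)/[(4)·(2)·(1)·(-2)] = -21/4
L_4(-4) = (-1)·(-3)·(-4)·(-5)/[(6)·(4)·(3)·(2)] = 5/12
Sum: 199·(35/12) + 9·(-35/4) + 1·(35/3) + 3·(-21/4) + 181·(5/12) = 573

573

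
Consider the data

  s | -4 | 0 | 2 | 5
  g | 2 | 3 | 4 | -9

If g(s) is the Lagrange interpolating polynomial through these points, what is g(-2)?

73/135

L_0(-2) = (-2)·(-4)·(-7)/[(-4)·(-6)·(-9)] = 7/27
L_1(-2) = (2)·(-4)·(-7)/[(4)·(-2)·(-5)] = 7/5
L_2(-2) = (2)·(-2)·(-7)/[(6)·(2)·(-3)] = -7/9
L_3(-2) = (2)·(-2)·(-4)/[(9)·(5)·(3)] = 16/135
Sum: 2·(7/27) + 3·(7/5) + 4·(-7/9) + (-9)·(16/135) = 73/135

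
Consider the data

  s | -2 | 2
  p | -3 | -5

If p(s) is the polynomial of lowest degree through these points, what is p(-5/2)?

Evaluate each Lagrange basis at s = -5/2:
L_0(-5/2) = (-9/2)/[(-4)] = 9/8
L_1(-5/2) = (-1/2)/[(4)] = -1/8
Sum: (-3)·(9/8) + (-5)·(-1/8) = -11/4

-11/4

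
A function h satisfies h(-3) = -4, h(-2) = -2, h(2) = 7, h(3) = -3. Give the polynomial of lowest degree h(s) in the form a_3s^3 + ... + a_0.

h(s) = -(5/12)s^3 - (6/5)s^2 + (47/12)s + 73/10

Build the Lagrange basis polynomials:
L_0(s) = (s + 2)(s - 2)(s - 3) / [-30] = -(1/30)s^3 + (1/10)s^2 + (2/15)s - 2/5
L_1(s) = (s + 3)(s - 2)(s - 3) / [20] = (1/20)s^3 - (1/10)s^2 - (9/20)s + 9/10
L_2(s) = (s + 3)(s + 2)(s - 3) / [-20] = -(1/20)s^3 - (1/10)s^2 + (9/20)s + 9/10
L_3(s) = (s + 3)(s + 2)(s - 2) / [30] = (1/30)s^3 + (1/10)s^2 - (2/15)s - 2/5
h(s) = (-4)·L_0 + (-2)·L_1 + 7·L_2 + (-3)·L_3
  (-4)·L_0(s) = (2/15)s^3 - (2/5)s^2 - (8/15)s + 8/5
  (-2)·L_1(s) = -(1/10)s^3 + (1/5)s^2 + (9/10)s - 9/5
  7·L_2(s) = -(7/20)s^3 - (7/10)s^2 + (63/20)s + 63/10
  (-3)·L_3(s) = -(1/10)s^3 - (3/10)s^2 + (2/5)s + 6/5
Adding term by term: -(5/12)s^3 - (6/5)s^2 + (47/12)s + 73/10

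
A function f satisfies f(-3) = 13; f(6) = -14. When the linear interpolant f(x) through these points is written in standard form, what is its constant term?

4

Build the Lagrange basis polynomials:
L_0(x) = (x - 6) / [-9] = -(1/9)x + 2/3
L_1(x) = (x + 3) / [9] = (1/9)x + 1/3
f(x) = 13·L_0 + (-14)·L_1
Only the constant term is needed; take it from each L_i and combine:
13·(2/3) + (-14)·(1/3) = 4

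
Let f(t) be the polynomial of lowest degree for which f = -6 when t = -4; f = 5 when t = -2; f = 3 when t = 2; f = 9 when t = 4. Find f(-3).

L_0(-3) = (-1)·(-5)·(-7)/[(-2)·(-6)·(-8)] = 35/96
L_1(-3) = (1)·(-5)·(-7)/[(2)·(-4)·(-6)] = 35/48
L_2(-3) = (1)·(-1)·(-7)/[(6)·(4)·(-2)] = -7/48
L_3(-3) = (1)·(-1)·(-5)/[(8)·(6)·(2)] = 5/96
Sum: (-6)·(35/96) + 5·(35/48) + 3·(-7/48) + 9·(5/96) = 143/96

143/96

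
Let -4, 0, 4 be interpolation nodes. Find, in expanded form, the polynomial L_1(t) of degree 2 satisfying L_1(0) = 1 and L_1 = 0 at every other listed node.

L_1(t) = (t + 4)(t - 4) / [(4)·(-4)]
       = (t^2 - 16) / (-16)

L_1(t) = -(1/16)t^2 + 1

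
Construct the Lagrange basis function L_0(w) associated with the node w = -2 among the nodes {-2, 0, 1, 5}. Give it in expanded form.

L_0(w) = w(w - 1)(w - 5) / [(-2)·(-3)·(-7)]
       = (w^3 - 6w^2 + 5w) / (-42)

L_0(w) = -(1/42)w^3 + (1/7)w^2 - (5/42)w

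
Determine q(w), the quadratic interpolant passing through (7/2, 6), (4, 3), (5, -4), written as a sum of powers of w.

q(w) = -(2/3)w^2 - w + 53/3

Build the Lagrange basis polynomials:
L_0(w) = (w - 4)(w - 5) / [3/4] = (4/3)w^2 - 12w + 80/3
L_1(w) = (w - 7/2)(w - 5) / [-1/2] = -2w^2 + 17w - 35
L_2(w) = (w - 7/2)(w - 4) / [3/2] = (2/3)w^2 - 5w + 28/3
q(w) = 6·L_0 + 3·L_1 + (-4)·L_2
  6·L_0(w) = 8w^2 - 72w + 160
  3·L_1(w) = -6w^2 + 51w - 105
  (-4)·L_2(w) = -(8/3)w^2 + 20w - 112/3
Adding term by term: -(2/3)w^2 - w + 53/3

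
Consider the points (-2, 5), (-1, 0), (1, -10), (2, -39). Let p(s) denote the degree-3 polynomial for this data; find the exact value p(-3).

Evaluate each Lagrange basis at s = -3:
L_0(-3) = (-2)·(-4)·(-5)/[(-1)·(-3)·(-4)] = 10/3
L_1(-3) = (-1)·(-4)·(-5)/[(1)·(-2)·(-3)] = -10/3
L_2(-3) = (-1)·(-2)·(-5)/[(3)·(2)·(-1)] = 5/3
L_3(-3) = (-1)·(-2)·(-4)/[(4)·(3)·(1)] = -2/3
Sum: 5·(10/3) + 0 + (-10)·(5/3) + (-39)·(-2/3) = 26

26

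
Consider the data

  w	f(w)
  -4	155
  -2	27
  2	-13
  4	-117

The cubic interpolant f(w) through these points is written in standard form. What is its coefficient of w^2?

1

L_0(w) = (w + 2)(w - 2)(w - 4) / [-96] = -(1/96)w^3 + (1/24)w^2 + (1/24)w - 1/6
L_1(w) = (w + 4)(w - 2)(w - 4) / [48] = (1/48)w^3 - (1/24)w^2 - (1/3)w + 2/3
L_2(w) = (w + 4)(w + 2)(w - 4) / [-48] = -(1/48)w^3 - (1/24)w^2 + (1/3)w + 2/3
L_3(w) = (w + 4)(w + 2)(w - 2) / [96] = (1/96)w^3 + (1/24)w^2 - (1/24)w - 1/6
f(w) = 155·L_0 + 27·L_1 + (-13)·L_2 + (-117)·L_3
Only the coefficient of w^2 is needed; take it from each L_i and combine:
155·(1/24) + 27·(-1/24) + (-13)·(-1/24) + (-117)·(1/24) = 1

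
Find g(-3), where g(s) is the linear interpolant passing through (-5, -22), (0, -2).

L_0(-3) = (-3)/[(-5)] = 3/5
L_1(-3) = (2)/[(5)] = 2/5
Sum: (-22)·(3/5) + (-2)·(2/5) = -14

-14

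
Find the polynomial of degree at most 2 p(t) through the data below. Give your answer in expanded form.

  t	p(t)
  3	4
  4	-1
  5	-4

Build the Lagrange basis polynomials:
L_0(t) = (t - 4)(t - 5) / [2] = (1/2)t^2 - (9/2)t + 10
L_1(t) = (t - 3)(t - 5) / [-1] = -t^2 + 8t - 15
L_2(t) = (t - 3)(t - 4) / [2] = (1/2)t^2 - (7/2)t + 6
p(t) = 4·L_0 + (-1)·L_1 + (-4)·L_2
  4·L_0(t) = 2t^2 - 18t + 40
  (-1)·L_1(t) = t^2 - 8t + 15
  (-4)·L_2(t) = -2t^2 + 14t - 24
Adding term by term: t^2 - 12t + 31

p(t) = t^2 - 12t + 31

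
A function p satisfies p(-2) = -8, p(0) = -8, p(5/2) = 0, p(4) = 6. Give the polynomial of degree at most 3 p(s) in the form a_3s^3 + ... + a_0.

L_0(s) = s(s - 5/2)(s - 4) / [-54] = -(1/54)s^3 + (13/108)s^2 - (5/27)s
L_1(s) = (s + 2)(s - 5/2)(s - 4) / [20] = (1/20)s^3 - (9/40)s^2 - (3/20)s + 1
L_2(s) = (s + 2)s(s - 4) / [-135/8] = -(8/135)s^3 + (16/135)s^2 + (64/135)s
L_3(s) = (s + 2)s(s - 5/2) / [36] = (1/36)s^3 - (1/72)s^2 - (5/36)s
p(s) = (-8)·L_0 + (-8)·L_1 + 0·L_2 + 6·L_3
  (-8)·L_0(s) = (4/27)s^3 - (26/27)s^2 + (40/27)s
  (-8)·L_1(s) = -(2/5)s^3 + (9/5)s^2 + (6/5)s - 8
  0·L_2(s) = 0
  6·L_3(s) = (1/6)s^3 - (1/12)s^2 - (5/6)s
Adding term by term: -(23/270)s^3 + (407/540)s^2 + (499/270)s - 8

p(s) = -(23/270)s^3 + (407/540)s^2 + (499/270)s - 8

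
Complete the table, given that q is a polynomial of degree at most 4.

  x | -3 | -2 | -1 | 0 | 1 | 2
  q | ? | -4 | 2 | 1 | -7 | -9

The 5 known values determine q uniquely (degree ≤ 4).
L_0(-3) = (-2)·(-3)·(-4)·(-5)/[(-1)·(-2)·(-3)·(-4)] = 5
L_1(-3) = (-1)·(-3)·(-4)·(-5)/[(1)·(-1)·(-2)·(-3)] = -10
L_2(-3) = (-1)·(-2)·(-4)·(-5)/[(2)·(1)·(-1)·(-2)] = 10
L_3(-3) = (-1)·(-2)·(-3)·(-5)/[(3)·(2)·(1)·(-1)] = -5
L_4(-3) = (-1)·(-2)·(-3)·(-4)/[(4)·(3)·(2)·(1)] = 1
Sum: (-4)·(5) + 2·(-10) + 1·(10) + (-7)·(-5) + (-9)·(1) = -4

-4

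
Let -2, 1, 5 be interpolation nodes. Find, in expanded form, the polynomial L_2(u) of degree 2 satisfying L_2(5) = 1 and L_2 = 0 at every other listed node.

L_2(u) = (u + 2)(u - 1) / [(7)·(4)]
       = (u^2 + u - 2) / (28)

L_2(u) = (1/28)u^2 + (1/28)u - 1/14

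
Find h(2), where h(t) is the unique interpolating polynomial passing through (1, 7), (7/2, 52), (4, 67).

Using Newton's divided-difference form:
h[1,7/2] = (52 - 7) / (7/2 - 1) = 18
h[7/2,4] = (67 - 52) / (4 - 7/2) = 30
h[1,7/2,4] = (30 - 18) / (4 - 1) = 4
h(2) = 7 + 18·(1) + 4·(1)·(-3/2) = 19

19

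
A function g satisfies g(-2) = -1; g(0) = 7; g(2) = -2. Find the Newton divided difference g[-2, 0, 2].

g[-2,0] = (7 - (-1)) / (0 - (-2)) = 4
g[0,2] = (-2 - 7) / (2 - 0) = -9/2
g[-2,0,2] = (-9/2 - 4) / (2 - (-2)) = -17/8

-17/8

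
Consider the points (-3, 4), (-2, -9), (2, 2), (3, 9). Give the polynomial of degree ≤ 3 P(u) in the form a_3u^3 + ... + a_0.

L_0(u) = (u + 2)(u - 2)(u - 3) / [-30] = -(1/30)u^3 + (1/10)u^2 + (2/15)u - 2/5
L_1(u) = (u + 3)(u - 2)(u - 3) / [20] = (1/20)u^3 - (1/10)u^2 - (9/20)u + 9/10
L_2(u) = (u + 3)(u + 2)(u - 3) / [-20] = -(1/20)u^3 - (1/10)u^2 + (9/20)u + 9/10
L_3(u) = (u + 3)(u + 2)(u - 2) / [30] = (1/30)u^3 + (1/10)u^2 - (2/15)u - 2/5
P(u) = 4·L_0 + (-9)·L_1 + 2·L_2 + 9·L_3
  4·L_0(u) = -(2/15)u^3 + (2/5)u^2 + (8/15)u - 8/5
  (-9)·L_1(u) = -(9/20)u^3 + (9/10)u^2 + (81/20)u - 81/10
  2·L_2(u) = -(1/10)u^3 - (1/5)u^2 + (9/10)u + 9/5
  9·L_3(u) = (3/10)u^3 + (9/10)u^2 - (6/5)u - 18/5
Adding term by term: -(23/60)u^3 + 2u^2 + (257/60)u - 23/2

P(u) = -(23/60)u^3 + 2u^2 + (257/60)u - 23/2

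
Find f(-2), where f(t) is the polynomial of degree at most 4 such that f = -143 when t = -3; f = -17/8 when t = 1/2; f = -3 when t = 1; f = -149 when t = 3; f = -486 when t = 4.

-24

Evaluate each Lagrange basis at t = -2:
L_0(-2) = (-5/2)·(-3)·(-5)·(-6)/[(-7/2)·(-4)·(-6)·(-7)] = 75/196
L_1(-2) = (1)·(-3)·(-5)·(-6)/[(7/2)·(-1/2)·(-5/2)·(-7/2)] = 288/49
L_2(-2) = (1)·(-5/2)·(-5)·(-6)/[(4)·(1/2)·(-2)·(-3)] = -25/4
L_3(-2) = (1)·(-5/2)·(-3)·(-6)/[(6)·(5/2)·(2)·(-1)] = 3/2
L_4(-2) = (1)·(-5/2)·(-3)·(-5)/[(7)·(7/2)·(3)·(1)] = -25/49
Sum: (-143)·(75/196) + (-17/8)·(288/49) + (-3)·(-25/4) + (-149)·(3/2) + (-486)·(-25/49) = -24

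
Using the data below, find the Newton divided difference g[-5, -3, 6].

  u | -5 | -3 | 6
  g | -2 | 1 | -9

g[-5,-3] = (1 - (-2)) / (-3 - (-5)) = 3/2
g[-3,6] = (-9 - 1) / (6 - (-3)) = -10/9
g[-5,-3,6] = (-10/9 - 3/2) / (6 - (-5)) = -47/198

-47/198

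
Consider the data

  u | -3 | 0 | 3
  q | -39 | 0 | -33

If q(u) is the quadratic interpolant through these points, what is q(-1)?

-5

Evaluate each Lagrange basis at u = -1:
L_0(-1) = (-1)·(-4)/[(-3)·(-6)] = 2/9
L_1(-1) = (2)·(-4)/[(3)·(-3)] = 8/9
L_2(-1) = (2)·(-1)/[(6)·(3)] = -1/9
Sum: (-39)·(2/9) + 0 + (-33)·(-1/9) = -5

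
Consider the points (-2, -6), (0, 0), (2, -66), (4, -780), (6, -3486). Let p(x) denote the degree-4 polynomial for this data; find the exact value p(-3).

-66

Evaluate each Lagrange basis at x = -3:
L_0(-3) = (-3)·(-5)·(-7)·(-9)/[(-2)·(-4)·(-6)·(-8)] = 315/128
L_1(-3) = (-1)·(-5)·(-7)·(-9)/[(2)·(-2)·(-4)·(-6)] = -105/32
L_2(-3) = (-1)·(-3)·(-7)·(-9)/[(4)·(2)·(-2)·(-4)] = 189/64
L_3(-3) = (-1)·(-3)·(-5)·(-9)/[(6)·(4)·(2)·(-2)] = -45/32
L_4(-3) = (-1)·(-3)·(-5)·(-7)/[(8)·(6)·(4)·(2)] = 35/128
Sum: (-6)·(315/128) + 0 + (-66)·(189/64) + (-780)·(-45/32) + (-3486)·(35/128) = -66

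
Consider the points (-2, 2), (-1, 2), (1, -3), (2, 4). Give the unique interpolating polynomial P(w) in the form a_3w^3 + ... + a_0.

Build the Lagrange basis polynomials:
L_0(w) = (w + 1)(w - 1)(w - 2) / [-12] = -(1/12)w^3 + (1/6)w^2 + (1/12)w - 1/6
L_1(w) = (w + 2)(w - 1)(w - 2) / [6] = (1/6)w^3 - (1/6)w^2 - (2/3)w + 2/3
L_2(w) = (w + 2)(w + 1)(w - 2) / [-6] = -(1/6)w^3 - (1/6)w^2 + (2/3)w + 2/3
L_3(w) = (w + 2)(w + 1)(w - 1) / [12] = (1/12)w^3 + (1/6)w^2 - (1/12)w - 1/6
P(w) = 2·L_0 + 2·L_1 + (-3)·L_2 + 4·L_3
  2·L_0(w) = -(1/6)w^3 + (1/3)w^2 + (1/6)w - 1/3
  2·L_1(w) = (1/3)w^3 - (1/3)w^2 - (4/3)w + 4/3
  (-3)·L_2(w) = (1/2)w^3 + (1/2)w^2 - 2w - 2
  4·L_3(w) = (1/3)w^3 + (2/3)w^2 - (1/3)w - 2/3
Adding term by term: w^3 + (7/6)w^2 - (7/2)w - 5/3

P(w) = w^3 + (7/6)w^2 - (7/2)w - 5/3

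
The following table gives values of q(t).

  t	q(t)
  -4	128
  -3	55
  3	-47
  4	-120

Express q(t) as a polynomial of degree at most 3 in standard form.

q(t) = -2t^3 + t + 4

Build the Lagrange basis polynomials:
L_0(t) = (t + 3)(t - 3)(t - 4) / [-56] = -(1/56)t^3 + (1/14)t^2 + (9/56)t - 9/14
L_1(t) = (t + 4)(t - 3)(t - 4) / [42] = (1/42)t^3 - (1/14)t^2 - (8/21)t + 8/7
L_2(t) = (t + 4)(t + 3)(t - 4) / [-42] = -(1/42)t^3 - (1/14)t^2 + (8/21)t + 8/7
L_3(t) = (t + 4)(t + 3)(t - 3) / [56] = (1/56)t^3 + (1/14)t^2 - (9/56)t - 9/14
q(t) = 128·L_0 + 55·L_1 + (-47)·L_2 + (-120)·L_3
  128·L_0(t) = -(16/7)t^3 + (64/7)t^2 + (144/7)t - 576/7
  55·L_1(t) = (55/42)t^3 - (55/14)t^2 - (440/21)t + 440/7
  (-47)·L_2(t) = (47/42)t^3 + (47/14)t^2 - (376/21)t - 376/7
  (-120)·L_3(t) = -(15/7)t^3 - (60/7)t^2 + (135/7)t + 540/7
Adding term by term: -2t^3 + t + 4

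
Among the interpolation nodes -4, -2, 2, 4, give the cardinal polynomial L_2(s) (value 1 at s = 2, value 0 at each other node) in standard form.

L_2(s) = -(1/48)s^3 - (1/24)s^2 + (1/3)s + 2/3

L_2(s) = (s + 4)(s + 2)(s - 4) / [(6)·(4)·(-2)]
       = (s^3 + 2s^2 - 16s - 32) / (-48)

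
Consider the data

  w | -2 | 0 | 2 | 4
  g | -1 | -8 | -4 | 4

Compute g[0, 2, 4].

1/2

g[0,2] = (-4 - (-8)) / (2 - 0) = 2
g[2,4] = (4 - (-4)) / (4 - 2) = 4
g[0,2,4] = (4 - 2) / (4 - 0) = 1/2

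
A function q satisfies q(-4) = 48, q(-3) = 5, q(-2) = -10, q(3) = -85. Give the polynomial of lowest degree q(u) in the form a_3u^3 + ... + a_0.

Newton's divided differences:
q[-4,-3] = (5 - 48) / (-3 - (-4)) = -43
q[-3,-2] = (-10 - 5) / (-2 - (-3)) = -15
q[-2,3] = (-85 - (-10)) / (3 - (-2)) = -15
q[-4,-3,-2] = (-15 - (-43)) / (-2 - (-4)) = 14
q[-3,-2,3] = (-15 - (-15)) / (3 - (-3)) = 0
q[-4,-3,-2,3] = (0 - 14) / (3 - (-4)) = -2
q(u) = 48 + (-43)·(u + 4) + 14·(u + 4)(u + 3) + (-2)·(u + 4)(u + 3)(u + 2)
Expanding: q(u) = -2u^3 - 4u^2 + 3u - 4

q(u) = -2u^3 - 4u^2 + 3u - 4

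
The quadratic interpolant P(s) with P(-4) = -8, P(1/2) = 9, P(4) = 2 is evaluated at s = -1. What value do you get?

79/12

L_0(-1) = (-3/2)·(-5)/[(-9/2)·(-8)] = 5/24
L_1(-1) = (3)·(-5)/[(9/2)·(-7/2)] = 20/21
L_2(-1) = (3)·(-3/2)/[(8)·(7/2)] = -9/56
Sum: (-8)·(5/24) + 9·(20/21) + 2·(-9/56) = 79/12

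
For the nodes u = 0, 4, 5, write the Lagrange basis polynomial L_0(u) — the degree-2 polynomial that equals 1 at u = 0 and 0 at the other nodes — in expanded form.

L_0(u) = (1/20)u^2 - (9/20)u + 1

L_0(u) = (u - 4)(u - 5) / [(-4)·(-5)]
       = (u^2 - 9u + 20) / (20)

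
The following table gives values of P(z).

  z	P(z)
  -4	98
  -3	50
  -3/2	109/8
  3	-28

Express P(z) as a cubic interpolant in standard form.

L_0(z) = (z + 3)(z + 3/2)(z - 3) / [-35/2] = -(2/35)z^3 - (3/35)z^2 + (18/35)z + 27/35
L_1(z) = (z + 4)(z + 3/2)(z - 3) / [9] = (1/9)z^3 + (5/18)z^2 - (7/6)z - 2
L_2(z) = (z + 4)(z + 3)(z - 3) / [-135/8] = -(8/135)z^3 - (32/135)z^2 + (8/15)z + 32/15
L_3(z) = (z + 4)(z + 3)(z + 3/2) / [189] = (1/189)z^3 + (17/378)z^2 + (5/42)z + 2/21
P(z) = 98·L_0 + 50·L_1 + (109/8)·L_2 + (-28)·L_3
  98·L_0(z) = -(28/5)z^3 - (42/5)z^2 + (252/5)z + 378/5
  50·L_1(z) = (50/9)z^3 + (125/9)z^2 - (175/3)z - 100
  (109/8)·L_2(z) = -(109/135)z^3 - (436/135)z^2 + (109/15)z + 436/15
  (-28)·L_3(z) = -(4/27)z^3 - (34/27)z^2 - (10/3)z - 8/3
Adding term by term: -z^3 + z^2 - 4z + 2

P(z) = -z^3 + z^2 - 4z + 2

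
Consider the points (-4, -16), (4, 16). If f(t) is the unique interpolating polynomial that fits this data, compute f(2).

8

L_0(2) = (-2)/[(-8)] = 1/4
L_1(2) = (6)/[(8)] = 3/4
Sum: (-16)·(1/4) + 16·(3/4) = 8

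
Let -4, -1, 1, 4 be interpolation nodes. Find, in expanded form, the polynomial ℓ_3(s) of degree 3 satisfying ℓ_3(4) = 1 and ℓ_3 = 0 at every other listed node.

ℓ_3(s) = (s + 4)(s + 1)(s - 1) / [(8)·(5)·(3)]
       = (s^3 + 4s^2 - s - 4) / (120)

ℓ_3(s) = (1/120)s^3 + (1/30)s^2 - (1/120)s - 1/30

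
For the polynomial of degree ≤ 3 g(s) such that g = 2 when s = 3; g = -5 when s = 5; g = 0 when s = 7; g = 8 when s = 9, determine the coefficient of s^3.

The leading coefficient equals the top divided difference g[3,5,7,9].
g[3,5] = (-5 - 2) / (5 - 3) = -7/2
g[5,7] = (0 - (-5)) / (7 - 5) = 5/2
g[7,9] = (8 - 0) / (9 - 7) = 4
g[3,5,7] = (5/2 - (-7/2)) / (7 - 3) = 3/2
g[5,7,9] = (4 - 5/2) / (9 - 5) = 3/8
g[3,5,7,9] = (3/8 - 3/2) / (9 - 3) = -3/16

-3/16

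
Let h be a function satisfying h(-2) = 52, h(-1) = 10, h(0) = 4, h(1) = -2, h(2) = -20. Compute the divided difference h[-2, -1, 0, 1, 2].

1

h[-2,-1] = (10 - 52) / (-1 - (-2)) = -42
h[-1,0] = (4 - 10) / (0 - (-1)) = -6
h[0,1] = (-2 - 4) / (1 - 0) = -6
h[1,2] = (-20 - (-2)) / (2 - 1) = -18
h[-2,-1,0] = (-6 - (-42)) / (0 - (-2)) = 18
h[-1,0,1] = (-6 - (-6)) / (1 - (-1)) = 0
h[0,1,2] = (-18 - (-6)) / (2 - 0) = -6
h[-2,-1,0,1] = (0 - 18) / (1 - (-2)) = -6
h[-1,0,1,2] = (-6 - 0) / (2 - (-1)) = -2
h[-2,-1,0,1,2] = (-2 - (-6)) / (2 - (-2)) = 1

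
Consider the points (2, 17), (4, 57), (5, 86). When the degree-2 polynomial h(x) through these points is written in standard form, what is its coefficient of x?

2

Build the Lagrange basis polynomials:
L_0(x) = (x - 4)(x - 5) / [6] = (1/6)x^2 - (3/2)x + 10/3
L_1(x) = (x - 2)(x - 5) / [-2] = -(1/2)x^2 + (7/2)x - 5
L_2(x) = (x - 2)(x - 4) / [3] = (1/3)x^2 - 2x + 8/3
h(x) = 17·L_0 + 57·L_1 + 86·L_2
Only the coefficient of x is needed; take it from each L_i and combine:
17·(-3/2) + 57·(7/2) + 86·(-2) = 2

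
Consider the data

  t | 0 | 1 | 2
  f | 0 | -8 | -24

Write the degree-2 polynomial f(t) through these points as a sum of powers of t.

L_0(t) = (t - 1)(t - 2) / [2] = (1/2)t^2 - (3/2)t + 1
L_1(t) = t(t - 2) / [-1] = -t^2 + 2t
L_2(t) = t(t - 1) / [2] = (1/2)t^2 - (1/2)t
f(t) = 0·L_0 + (-8)·L_1 + (-24)·L_2
  0·L_0(t) = 0
  (-8)·L_1(t) = 8t^2 - 16t
  (-24)·L_2(t) = -12t^2 + 12t
Adding term by term: -4t^2 - 4t

f(t) = -4t^2 - 4t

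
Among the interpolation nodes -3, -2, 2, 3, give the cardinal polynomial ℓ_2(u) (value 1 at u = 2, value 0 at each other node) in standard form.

ℓ_2(u) = (u + 3)(u + 2)(u - 3) / [(5)·(4)·(-1)]
       = (u^3 + 2u^2 - 9u - 18) / (-20)

ℓ_2(u) = -(1/20)u^3 - (1/10)u^2 + (9/20)u + 9/10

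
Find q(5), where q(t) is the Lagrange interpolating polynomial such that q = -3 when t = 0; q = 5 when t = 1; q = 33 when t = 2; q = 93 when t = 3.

Evaluate each Lagrange basis at t = 5:
L_0(5) = (4)·(3)·(2)/[(-1)·(-2)·(-3)] = -4
L_1(5) = (5)·(3)·(2)/[(1)·(-1)·(-2)] = 15
L_2(5) = (5)·(4)·(2)/[(2)·(1)·(-1)] = -20
L_3(5) = (5)·(4)·(3)/[(3)·(2)·(1)] = 10
Sum: (-3)·(-4) + 5·(15) + 33·(-20) + 93·(10) = 357

357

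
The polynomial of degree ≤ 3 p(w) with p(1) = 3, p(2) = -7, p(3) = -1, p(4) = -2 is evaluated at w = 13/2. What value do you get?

-2977/16

Evaluate each Lagrange basis at w = 13/2:
L_0(13/2) = (9/2)·(7/2)·(5/2)/[(-1)·(-2)·(-3)] = -105/16
L_1(13/2) = (11/2)·(7/2)·(5/2)/[(1)·(-1)·(-2)] = 385/16
L_2(13/2) = (11/2)·(9/2)·(5/2)/[(2)·(1)·(-1)] = -495/16
L_3(13/2) = (11/2)·(9/2)·(7/2)/[(3)·(2)·(1)] = 231/16
Sum: 3·(-105/16) + (-7)·(385/16) + (-1)·(-495/16) + (-2)·(231/16) = -2977/16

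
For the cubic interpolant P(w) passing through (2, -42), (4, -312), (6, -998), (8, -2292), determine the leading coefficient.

-4

L_0(w) = (w - 4)(w - 6)(w - 8) / [-48] = -(1/48)w^3 + (3/8)w^2 - (13/6)w + 4
L_1(w) = (w - 2)(w - 6)(w - 8) / [16] = (1/16)w^3 - w^2 + (19/4)w - 6
L_2(w) = (w - 2)(w - 4)(w - 8) / [-16] = -(1/16)w^3 + (7/8)w^2 - (7/2)w + 4
L_3(w) = (w - 2)(w - 4)(w - 6) / [48] = (1/48)w^3 - (1/4)w^2 + (11/12)w - 1
P(w) = (-42)·L_0 + (-312)·L_1 + (-998)·L_2 + (-2292)·L_3
Only the coefficient of w^3 is needed; take it from each L_i and combine:
(-42)·(-1/48) + (-312)·(1/16) + (-998)·(-1/16) + (-2292)·(1/48) = -4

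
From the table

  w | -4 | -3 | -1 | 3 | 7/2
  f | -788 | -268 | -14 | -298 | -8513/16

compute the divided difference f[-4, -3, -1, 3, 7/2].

-3

f[-4,-3] = (-268 - (-788)) / (-3 - (-4)) = 520
f[-3,-1] = (-14 - (-268)) / (-1 - (-3)) = 127
f[-1,3] = (-298 - (-14)) / (3 - (-1)) = -71
f[3,7/2] = (-8513/16 - (-298)) / (7/2 - 3) = -3745/8
f[-4,-3,-1] = (127 - 520) / (-1 - (-4)) = -131
f[-3,-1,3] = (-71 - 127) / (3 - (-3)) = -33
f[-1,3,7/2] = (-3745/8 - (-71)) / (7/2 - (-1)) = -353/4
f[-4,-3,-1,3] = (-33 - (-131)) / (3 - (-4)) = 14
f[-3,-1,3,7/2] = (-353/4 - (-33)) / (7/2 - (-3)) = -17/2
f[-4,-3,-1,3,7/2] = (-17/2 - 14) / (7/2 - (-4)) = -3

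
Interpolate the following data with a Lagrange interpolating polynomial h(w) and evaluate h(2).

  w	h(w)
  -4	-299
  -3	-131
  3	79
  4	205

19

Evaluate each Lagrange basis at w = 2:
L_0(2) = (5)·(-1)·(-2)/[(-1)·(-7)·(-8)] = -5/28
L_1(2) = (6)·(-1)·(-2)/[(1)·(-6)·(-7)] = 2/7
L_2(2) = (6)·(5)·(-2)/[(7)·(6)·(-1)] = 10/7
L_3(2) = (6)·(5)·(-1)/[(8)·(7)·(1)] = -15/28
Sum: (-299)·(-5/28) + (-131)·(2/7) + 79·(10/7) + 205·(-15/28) = 19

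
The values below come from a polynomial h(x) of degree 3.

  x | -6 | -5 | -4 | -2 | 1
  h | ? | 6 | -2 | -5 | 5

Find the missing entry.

The 4 known values determine h uniquely (degree ≤ 3).
Evaluate each Lagrange basis at x = -6:
L_0(-6) = (-2)·(-4)·(-7)/[(-1)·(-3)·(-6)] = 28/9
L_1(-6) = (-1)·(-4)·(-7)/[(1)·(-2)·(-5)] = -14/5
L_2(-6) = (-1)·(-2)·(-7)/[(3)·(2)·(-3)] = 7/9
L_3(-6) = (-1)·(-2)·(-4)/[(6)·(5)·(3)] = -4/45
Sum: 6·(28/9) + (-2)·(-14/5) + (-5)·(7/9) + 5·(-4/45) = 299/15

299/15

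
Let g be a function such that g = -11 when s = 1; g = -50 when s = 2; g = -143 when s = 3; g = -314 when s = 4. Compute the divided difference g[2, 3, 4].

-39

g[2,3] = (-143 - (-50)) / (3 - 2) = -93
g[3,4] = (-314 - (-143)) / (4 - 3) = -171
g[2,3,4] = (-171 - (-93)) / (4 - 2) = -39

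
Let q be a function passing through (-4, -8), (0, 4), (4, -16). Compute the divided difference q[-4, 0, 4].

-1

q[-4,0] = (4 - (-8)) / (0 - (-4)) = 3
q[0,4] = (-16 - 4) / (4 - 0) = -5
q[-4,0,4] = (-5 - 3) / (4 - (-4)) = -1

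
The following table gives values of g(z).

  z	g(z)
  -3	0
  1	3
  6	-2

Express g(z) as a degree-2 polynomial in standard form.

g(z) = -(7/36)z^2 + (13/36)z + 17/6

Build the Lagrange basis polynomials:
L_0(z) = (z - 1)(z - 6) / [36] = (1/36)z^2 - (7/36)z + 1/6
L_1(z) = (z + 3)(z - 6) / [-20] = -(1/20)z^2 + (3/20)z + 9/10
L_2(z) = (z + 3)(z - 1) / [45] = (1/45)z^2 + (2/45)z - 1/15
g(z) = 0·L_0 + 3·L_1 + (-2)·L_2
  0·L_0(z) = 0
  3·L_1(z) = -(3/20)z^2 + (9/20)z + 27/10
  (-2)·L_2(z) = -(2/45)z^2 - (4/45)z + 2/15
Adding term by term: -(7/36)z^2 + (13/36)z + 17/6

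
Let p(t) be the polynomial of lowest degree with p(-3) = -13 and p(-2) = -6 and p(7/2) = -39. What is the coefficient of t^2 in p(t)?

Build the Lagrange basis polynomials:
L_0(t) = (t + 2)(t - 7/2) / [13/2] = (2/13)t^2 - (3/13)t - 14/13
L_1(t) = (t + 3)(t - 7/2) / [-11/2] = -(2/11)t^2 + (1/11)t + 21/11
L_2(t) = (t + 3)(t + 2) / [143/4] = (4/143)t^2 + (20/143)t + 24/143
p(t) = (-13)·L_0 + (-6)·L_1 + (-39)·L_2
Only the coefficient of t^2 is needed; take it from each L_i and combine:
(-13)·(2/13) + (-6)·(-2/11) + (-39)·(4/143) = -2

-2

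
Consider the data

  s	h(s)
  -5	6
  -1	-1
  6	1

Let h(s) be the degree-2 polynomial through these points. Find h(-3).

Evaluate each Lagrange basis at s = -3:
L_0(-3) = (-2)·(-9)/[(-4)·(-11)] = 9/22
L_1(-3) = (2)·(-9)/[(4)·(-7)] = 9/14
L_2(-3) = (2)·(-2)/[(11)·(7)] = -4/77
Sum: 6·(9/22) + (-1)·(9/14) + 1·(-4/77) = 271/154

271/154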